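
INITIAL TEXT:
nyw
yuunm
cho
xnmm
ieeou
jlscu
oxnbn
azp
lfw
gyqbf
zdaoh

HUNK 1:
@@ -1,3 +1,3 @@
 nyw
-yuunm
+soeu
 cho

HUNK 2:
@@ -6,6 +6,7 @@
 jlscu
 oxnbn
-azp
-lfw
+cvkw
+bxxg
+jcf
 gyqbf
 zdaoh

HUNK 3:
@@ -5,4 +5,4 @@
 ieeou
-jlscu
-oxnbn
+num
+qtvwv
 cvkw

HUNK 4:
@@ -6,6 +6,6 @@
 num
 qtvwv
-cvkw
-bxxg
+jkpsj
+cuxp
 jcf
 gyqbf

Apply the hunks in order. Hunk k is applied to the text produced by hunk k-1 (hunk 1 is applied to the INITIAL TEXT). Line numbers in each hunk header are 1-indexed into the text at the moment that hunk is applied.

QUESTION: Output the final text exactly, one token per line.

Answer: nyw
soeu
cho
xnmm
ieeou
num
qtvwv
jkpsj
cuxp
jcf
gyqbf
zdaoh

Derivation:
Hunk 1: at line 1 remove [yuunm] add [soeu] -> 11 lines: nyw soeu cho xnmm ieeou jlscu oxnbn azp lfw gyqbf zdaoh
Hunk 2: at line 6 remove [azp,lfw] add [cvkw,bxxg,jcf] -> 12 lines: nyw soeu cho xnmm ieeou jlscu oxnbn cvkw bxxg jcf gyqbf zdaoh
Hunk 3: at line 5 remove [jlscu,oxnbn] add [num,qtvwv] -> 12 lines: nyw soeu cho xnmm ieeou num qtvwv cvkw bxxg jcf gyqbf zdaoh
Hunk 4: at line 6 remove [cvkw,bxxg] add [jkpsj,cuxp] -> 12 lines: nyw soeu cho xnmm ieeou num qtvwv jkpsj cuxp jcf gyqbf zdaoh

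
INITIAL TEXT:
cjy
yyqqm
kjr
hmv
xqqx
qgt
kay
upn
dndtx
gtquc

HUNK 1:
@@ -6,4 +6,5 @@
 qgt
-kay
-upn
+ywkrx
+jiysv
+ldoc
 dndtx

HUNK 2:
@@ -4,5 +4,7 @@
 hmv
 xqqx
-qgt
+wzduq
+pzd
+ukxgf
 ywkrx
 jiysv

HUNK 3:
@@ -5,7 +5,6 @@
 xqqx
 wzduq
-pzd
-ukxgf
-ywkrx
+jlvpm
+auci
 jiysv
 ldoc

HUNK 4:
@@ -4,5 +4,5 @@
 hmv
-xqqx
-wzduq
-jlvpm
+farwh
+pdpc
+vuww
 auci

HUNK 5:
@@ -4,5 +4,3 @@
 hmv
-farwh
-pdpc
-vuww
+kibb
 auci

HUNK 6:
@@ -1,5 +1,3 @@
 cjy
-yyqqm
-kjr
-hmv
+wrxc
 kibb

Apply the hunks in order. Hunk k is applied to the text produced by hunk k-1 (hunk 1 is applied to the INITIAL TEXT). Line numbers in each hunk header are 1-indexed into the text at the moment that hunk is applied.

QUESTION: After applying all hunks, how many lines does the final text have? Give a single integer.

Answer: 8

Derivation:
Hunk 1: at line 6 remove [kay,upn] add [ywkrx,jiysv,ldoc] -> 11 lines: cjy yyqqm kjr hmv xqqx qgt ywkrx jiysv ldoc dndtx gtquc
Hunk 2: at line 4 remove [qgt] add [wzduq,pzd,ukxgf] -> 13 lines: cjy yyqqm kjr hmv xqqx wzduq pzd ukxgf ywkrx jiysv ldoc dndtx gtquc
Hunk 3: at line 5 remove [pzd,ukxgf,ywkrx] add [jlvpm,auci] -> 12 lines: cjy yyqqm kjr hmv xqqx wzduq jlvpm auci jiysv ldoc dndtx gtquc
Hunk 4: at line 4 remove [xqqx,wzduq,jlvpm] add [farwh,pdpc,vuww] -> 12 lines: cjy yyqqm kjr hmv farwh pdpc vuww auci jiysv ldoc dndtx gtquc
Hunk 5: at line 4 remove [farwh,pdpc,vuww] add [kibb] -> 10 lines: cjy yyqqm kjr hmv kibb auci jiysv ldoc dndtx gtquc
Hunk 6: at line 1 remove [yyqqm,kjr,hmv] add [wrxc] -> 8 lines: cjy wrxc kibb auci jiysv ldoc dndtx gtquc
Final line count: 8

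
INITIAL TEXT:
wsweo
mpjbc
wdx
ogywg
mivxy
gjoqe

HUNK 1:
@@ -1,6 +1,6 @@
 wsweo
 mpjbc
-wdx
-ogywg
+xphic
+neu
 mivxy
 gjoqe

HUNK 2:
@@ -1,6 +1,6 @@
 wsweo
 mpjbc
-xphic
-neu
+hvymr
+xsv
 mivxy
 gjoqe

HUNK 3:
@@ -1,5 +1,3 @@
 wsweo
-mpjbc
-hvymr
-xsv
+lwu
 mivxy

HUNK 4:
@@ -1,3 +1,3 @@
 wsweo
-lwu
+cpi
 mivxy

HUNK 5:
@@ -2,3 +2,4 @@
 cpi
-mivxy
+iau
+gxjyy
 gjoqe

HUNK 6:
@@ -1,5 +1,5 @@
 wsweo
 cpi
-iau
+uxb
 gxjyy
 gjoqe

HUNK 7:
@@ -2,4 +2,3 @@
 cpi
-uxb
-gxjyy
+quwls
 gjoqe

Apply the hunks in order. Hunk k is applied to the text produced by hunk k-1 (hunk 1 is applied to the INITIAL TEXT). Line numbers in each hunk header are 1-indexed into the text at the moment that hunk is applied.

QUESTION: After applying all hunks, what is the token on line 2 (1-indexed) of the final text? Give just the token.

Answer: cpi

Derivation:
Hunk 1: at line 1 remove [wdx,ogywg] add [xphic,neu] -> 6 lines: wsweo mpjbc xphic neu mivxy gjoqe
Hunk 2: at line 1 remove [xphic,neu] add [hvymr,xsv] -> 6 lines: wsweo mpjbc hvymr xsv mivxy gjoqe
Hunk 3: at line 1 remove [mpjbc,hvymr,xsv] add [lwu] -> 4 lines: wsweo lwu mivxy gjoqe
Hunk 4: at line 1 remove [lwu] add [cpi] -> 4 lines: wsweo cpi mivxy gjoqe
Hunk 5: at line 2 remove [mivxy] add [iau,gxjyy] -> 5 lines: wsweo cpi iau gxjyy gjoqe
Hunk 6: at line 1 remove [iau] add [uxb] -> 5 lines: wsweo cpi uxb gxjyy gjoqe
Hunk 7: at line 2 remove [uxb,gxjyy] add [quwls] -> 4 lines: wsweo cpi quwls gjoqe
Final line 2: cpi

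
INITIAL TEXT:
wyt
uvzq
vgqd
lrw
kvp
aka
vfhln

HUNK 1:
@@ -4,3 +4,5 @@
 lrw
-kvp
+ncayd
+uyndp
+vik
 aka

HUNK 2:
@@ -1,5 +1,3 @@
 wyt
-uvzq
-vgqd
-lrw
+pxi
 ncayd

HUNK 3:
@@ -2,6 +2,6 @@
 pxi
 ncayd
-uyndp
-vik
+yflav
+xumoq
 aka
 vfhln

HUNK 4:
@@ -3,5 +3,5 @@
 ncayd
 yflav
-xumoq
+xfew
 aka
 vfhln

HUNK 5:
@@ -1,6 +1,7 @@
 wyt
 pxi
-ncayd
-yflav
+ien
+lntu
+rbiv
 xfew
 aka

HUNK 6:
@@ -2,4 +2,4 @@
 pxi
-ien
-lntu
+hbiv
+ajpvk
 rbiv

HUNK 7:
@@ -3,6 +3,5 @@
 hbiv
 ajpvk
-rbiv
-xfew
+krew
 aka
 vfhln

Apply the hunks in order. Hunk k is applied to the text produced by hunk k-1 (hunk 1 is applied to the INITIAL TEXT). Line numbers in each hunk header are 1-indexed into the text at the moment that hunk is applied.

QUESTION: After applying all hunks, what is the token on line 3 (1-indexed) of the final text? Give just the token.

Answer: hbiv

Derivation:
Hunk 1: at line 4 remove [kvp] add [ncayd,uyndp,vik] -> 9 lines: wyt uvzq vgqd lrw ncayd uyndp vik aka vfhln
Hunk 2: at line 1 remove [uvzq,vgqd,lrw] add [pxi] -> 7 lines: wyt pxi ncayd uyndp vik aka vfhln
Hunk 3: at line 2 remove [uyndp,vik] add [yflav,xumoq] -> 7 lines: wyt pxi ncayd yflav xumoq aka vfhln
Hunk 4: at line 3 remove [xumoq] add [xfew] -> 7 lines: wyt pxi ncayd yflav xfew aka vfhln
Hunk 5: at line 1 remove [ncayd,yflav] add [ien,lntu,rbiv] -> 8 lines: wyt pxi ien lntu rbiv xfew aka vfhln
Hunk 6: at line 2 remove [ien,lntu] add [hbiv,ajpvk] -> 8 lines: wyt pxi hbiv ajpvk rbiv xfew aka vfhln
Hunk 7: at line 3 remove [rbiv,xfew] add [krew] -> 7 lines: wyt pxi hbiv ajpvk krew aka vfhln
Final line 3: hbiv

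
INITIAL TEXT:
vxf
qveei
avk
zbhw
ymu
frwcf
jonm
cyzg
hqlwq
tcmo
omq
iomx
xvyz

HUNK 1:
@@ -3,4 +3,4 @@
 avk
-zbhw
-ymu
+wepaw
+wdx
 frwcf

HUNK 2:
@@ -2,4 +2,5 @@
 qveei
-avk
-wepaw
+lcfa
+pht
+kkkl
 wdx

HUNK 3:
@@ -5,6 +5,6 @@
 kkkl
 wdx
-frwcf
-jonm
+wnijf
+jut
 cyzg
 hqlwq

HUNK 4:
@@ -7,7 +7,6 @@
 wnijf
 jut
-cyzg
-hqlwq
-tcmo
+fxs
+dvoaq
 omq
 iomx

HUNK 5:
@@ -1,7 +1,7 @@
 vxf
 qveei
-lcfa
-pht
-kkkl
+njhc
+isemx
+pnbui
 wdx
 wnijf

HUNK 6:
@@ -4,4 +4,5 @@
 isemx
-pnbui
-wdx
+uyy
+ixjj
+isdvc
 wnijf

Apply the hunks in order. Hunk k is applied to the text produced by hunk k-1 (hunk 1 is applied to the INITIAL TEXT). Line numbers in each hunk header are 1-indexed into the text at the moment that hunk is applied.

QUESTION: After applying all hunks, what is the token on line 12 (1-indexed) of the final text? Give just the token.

Answer: omq

Derivation:
Hunk 1: at line 3 remove [zbhw,ymu] add [wepaw,wdx] -> 13 lines: vxf qveei avk wepaw wdx frwcf jonm cyzg hqlwq tcmo omq iomx xvyz
Hunk 2: at line 2 remove [avk,wepaw] add [lcfa,pht,kkkl] -> 14 lines: vxf qveei lcfa pht kkkl wdx frwcf jonm cyzg hqlwq tcmo omq iomx xvyz
Hunk 3: at line 5 remove [frwcf,jonm] add [wnijf,jut] -> 14 lines: vxf qveei lcfa pht kkkl wdx wnijf jut cyzg hqlwq tcmo omq iomx xvyz
Hunk 4: at line 7 remove [cyzg,hqlwq,tcmo] add [fxs,dvoaq] -> 13 lines: vxf qveei lcfa pht kkkl wdx wnijf jut fxs dvoaq omq iomx xvyz
Hunk 5: at line 1 remove [lcfa,pht,kkkl] add [njhc,isemx,pnbui] -> 13 lines: vxf qveei njhc isemx pnbui wdx wnijf jut fxs dvoaq omq iomx xvyz
Hunk 6: at line 4 remove [pnbui,wdx] add [uyy,ixjj,isdvc] -> 14 lines: vxf qveei njhc isemx uyy ixjj isdvc wnijf jut fxs dvoaq omq iomx xvyz
Final line 12: omq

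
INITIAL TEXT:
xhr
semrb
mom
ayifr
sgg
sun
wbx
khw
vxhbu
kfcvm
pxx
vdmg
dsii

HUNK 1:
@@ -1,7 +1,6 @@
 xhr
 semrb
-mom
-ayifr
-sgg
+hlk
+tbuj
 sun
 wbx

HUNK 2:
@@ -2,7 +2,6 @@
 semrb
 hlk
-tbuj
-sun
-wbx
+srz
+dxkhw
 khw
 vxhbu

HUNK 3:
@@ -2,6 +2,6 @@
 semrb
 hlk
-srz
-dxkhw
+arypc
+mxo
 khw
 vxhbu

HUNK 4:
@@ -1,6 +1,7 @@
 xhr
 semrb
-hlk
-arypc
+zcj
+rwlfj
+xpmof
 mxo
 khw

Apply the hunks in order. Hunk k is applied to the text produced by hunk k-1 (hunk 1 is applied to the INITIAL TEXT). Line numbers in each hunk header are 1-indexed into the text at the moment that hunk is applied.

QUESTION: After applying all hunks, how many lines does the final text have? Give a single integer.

Answer: 12

Derivation:
Hunk 1: at line 1 remove [mom,ayifr,sgg] add [hlk,tbuj] -> 12 lines: xhr semrb hlk tbuj sun wbx khw vxhbu kfcvm pxx vdmg dsii
Hunk 2: at line 2 remove [tbuj,sun,wbx] add [srz,dxkhw] -> 11 lines: xhr semrb hlk srz dxkhw khw vxhbu kfcvm pxx vdmg dsii
Hunk 3: at line 2 remove [srz,dxkhw] add [arypc,mxo] -> 11 lines: xhr semrb hlk arypc mxo khw vxhbu kfcvm pxx vdmg dsii
Hunk 4: at line 1 remove [hlk,arypc] add [zcj,rwlfj,xpmof] -> 12 lines: xhr semrb zcj rwlfj xpmof mxo khw vxhbu kfcvm pxx vdmg dsii
Final line count: 12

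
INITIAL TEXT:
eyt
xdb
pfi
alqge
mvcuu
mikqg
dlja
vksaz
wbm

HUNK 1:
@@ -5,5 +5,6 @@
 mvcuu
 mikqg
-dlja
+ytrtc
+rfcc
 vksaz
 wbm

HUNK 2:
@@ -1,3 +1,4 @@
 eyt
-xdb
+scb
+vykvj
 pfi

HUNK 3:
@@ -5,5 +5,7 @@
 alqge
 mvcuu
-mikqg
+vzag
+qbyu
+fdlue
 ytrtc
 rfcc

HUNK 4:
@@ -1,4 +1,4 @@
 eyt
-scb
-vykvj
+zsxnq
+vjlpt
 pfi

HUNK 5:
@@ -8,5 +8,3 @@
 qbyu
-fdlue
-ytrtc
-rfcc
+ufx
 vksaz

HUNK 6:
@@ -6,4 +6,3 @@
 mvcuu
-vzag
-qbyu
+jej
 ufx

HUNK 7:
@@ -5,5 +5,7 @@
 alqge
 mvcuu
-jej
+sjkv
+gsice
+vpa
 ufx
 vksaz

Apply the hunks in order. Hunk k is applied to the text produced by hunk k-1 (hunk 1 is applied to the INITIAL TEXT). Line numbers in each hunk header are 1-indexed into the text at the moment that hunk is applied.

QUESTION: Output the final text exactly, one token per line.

Answer: eyt
zsxnq
vjlpt
pfi
alqge
mvcuu
sjkv
gsice
vpa
ufx
vksaz
wbm

Derivation:
Hunk 1: at line 5 remove [dlja] add [ytrtc,rfcc] -> 10 lines: eyt xdb pfi alqge mvcuu mikqg ytrtc rfcc vksaz wbm
Hunk 2: at line 1 remove [xdb] add [scb,vykvj] -> 11 lines: eyt scb vykvj pfi alqge mvcuu mikqg ytrtc rfcc vksaz wbm
Hunk 3: at line 5 remove [mikqg] add [vzag,qbyu,fdlue] -> 13 lines: eyt scb vykvj pfi alqge mvcuu vzag qbyu fdlue ytrtc rfcc vksaz wbm
Hunk 4: at line 1 remove [scb,vykvj] add [zsxnq,vjlpt] -> 13 lines: eyt zsxnq vjlpt pfi alqge mvcuu vzag qbyu fdlue ytrtc rfcc vksaz wbm
Hunk 5: at line 8 remove [fdlue,ytrtc,rfcc] add [ufx] -> 11 lines: eyt zsxnq vjlpt pfi alqge mvcuu vzag qbyu ufx vksaz wbm
Hunk 6: at line 6 remove [vzag,qbyu] add [jej] -> 10 lines: eyt zsxnq vjlpt pfi alqge mvcuu jej ufx vksaz wbm
Hunk 7: at line 5 remove [jej] add [sjkv,gsice,vpa] -> 12 lines: eyt zsxnq vjlpt pfi alqge mvcuu sjkv gsice vpa ufx vksaz wbm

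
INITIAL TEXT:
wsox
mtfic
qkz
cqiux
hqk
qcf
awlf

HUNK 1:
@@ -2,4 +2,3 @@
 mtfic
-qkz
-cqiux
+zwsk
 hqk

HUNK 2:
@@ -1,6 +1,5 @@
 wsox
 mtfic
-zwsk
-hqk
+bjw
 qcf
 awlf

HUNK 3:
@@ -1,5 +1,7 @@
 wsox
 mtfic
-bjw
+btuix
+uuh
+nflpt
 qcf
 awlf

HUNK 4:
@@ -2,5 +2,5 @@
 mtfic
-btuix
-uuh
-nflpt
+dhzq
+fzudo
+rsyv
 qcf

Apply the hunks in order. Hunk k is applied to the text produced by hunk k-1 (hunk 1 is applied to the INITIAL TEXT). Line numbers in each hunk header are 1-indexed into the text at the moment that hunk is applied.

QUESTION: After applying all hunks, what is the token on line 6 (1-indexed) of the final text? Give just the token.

Hunk 1: at line 2 remove [qkz,cqiux] add [zwsk] -> 6 lines: wsox mtfic zwsk hqk qcf awlf
Hunk 2: at line 1 remove [zwsk,hqk] add [bjw] -> 5 lines: wsox mtfic bjw qcf awlf
Hunk 3: at line 1 remove [bjw] add [btuix,uuh,nflpt] -> 7 lines: wsox mtfic btuix uuh nflpt qcf awlf
Hunk 4: at line 2 remove [btuix,uuh,nflpt] add [dhzq,fzudo,rsyv] -> 7 lines: wsox mtfic dhzq fzudo rsyv qcf awlf
Final line 6: qcf

Answer: qcf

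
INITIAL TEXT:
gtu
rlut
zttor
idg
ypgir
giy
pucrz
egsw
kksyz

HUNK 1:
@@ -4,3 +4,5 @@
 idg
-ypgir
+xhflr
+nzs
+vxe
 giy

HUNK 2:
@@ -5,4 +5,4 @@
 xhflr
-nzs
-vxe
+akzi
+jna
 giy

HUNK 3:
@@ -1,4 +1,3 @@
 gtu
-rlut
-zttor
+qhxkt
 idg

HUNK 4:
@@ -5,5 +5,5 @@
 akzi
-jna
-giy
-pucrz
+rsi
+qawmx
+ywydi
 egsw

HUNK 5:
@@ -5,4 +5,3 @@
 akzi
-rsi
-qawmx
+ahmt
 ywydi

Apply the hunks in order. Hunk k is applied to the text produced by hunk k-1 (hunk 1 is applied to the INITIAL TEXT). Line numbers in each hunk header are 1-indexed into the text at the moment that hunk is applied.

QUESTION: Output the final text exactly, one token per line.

Answer: gtu
qhxkt
idg
xhflr
akzi
ahmt
ywydi
egsw
kksyz

Derivation:
Hunk 1: at line 4 remove [ypgir] add [xhflr,nzs,vxe] -> 11 lines: gtu rlut zttor idg xhflr nzs vxe giy pucrz egsw kksyz
Hunk 2: at line 5 remove [nzs,vxe] add [akzi,jna] -> 11 lines: gtu rlut zttor idg xhflr akzi jna giy pucrz egsw kksyz
Hunk 3: at line 1 remove [rlut,zttor] add [qhxkt] -> 10 lines: gtu qhxkt idg xhflr akzi jna giy pucrz egsw kksyz
Hunk 4: at line 5 remove [jna,giy,pucrz] add [rsi,qawmx,ywydi] -> 10 lines: gtu qhxkt idg xhflr akzi rsi qawmx ywydi egsw kksyz
Hunk 5: at line 5 remove [rsi,qawmx] add [ahmt] -> 9 lines: gtu qhxkt idg xhflr akzi ahmt ywydi egsw kksyz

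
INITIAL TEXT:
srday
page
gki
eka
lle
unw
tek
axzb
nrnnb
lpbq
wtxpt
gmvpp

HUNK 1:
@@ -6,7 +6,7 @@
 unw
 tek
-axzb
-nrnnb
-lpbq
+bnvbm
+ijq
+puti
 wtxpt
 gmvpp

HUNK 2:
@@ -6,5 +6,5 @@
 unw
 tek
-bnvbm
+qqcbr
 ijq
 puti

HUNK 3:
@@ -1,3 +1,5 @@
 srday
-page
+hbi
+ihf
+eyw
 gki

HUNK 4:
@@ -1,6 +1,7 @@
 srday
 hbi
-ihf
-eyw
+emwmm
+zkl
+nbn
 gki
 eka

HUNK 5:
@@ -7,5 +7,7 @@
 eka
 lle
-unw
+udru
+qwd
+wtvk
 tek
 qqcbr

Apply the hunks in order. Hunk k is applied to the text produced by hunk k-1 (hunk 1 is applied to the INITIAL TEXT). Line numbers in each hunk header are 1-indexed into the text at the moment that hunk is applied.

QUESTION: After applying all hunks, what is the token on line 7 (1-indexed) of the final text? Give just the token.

Hunk 1: at line 6 remove [axzb,nrnnb,lpbq] add [bnvbm,ijq,puti] -> 12 lines: srday page gki eka lle unw tek bnvbm ijq puti wtxpt gmvpp
Hunk 2: at line 6 remove [bnvbm] add [qqcbr] -> 12 lines: srday page gki eka lle unw tek qqcbr ijq puti wtxpt gmvpp
Hunk 3: at line 1 remove [page] add [hbi,ihf,eyw] -> 14 lines: srday hbi ihf eyw gki eka lle unw tek qqcbr ijq puti wtxpt gmvpp
Hunk 4: at line 1 remove [ihf,eyw] add [emwmm,zkl,nbn] -> 15 lines: srday hbi emwmm zkl nbn gki eka lle unw tek qqcbr ijq puti wtxpt gmvpp
Hunk 5: at line 7 remove [unw] add [udru,qwd,wtvk] -> 17 lines: srday hbi emwmm zkl nbn gki eka lle udru qwd wtvk tek qqcbr ijq puti wtxpt gmvpp
Final line 7: eka

Answer: eka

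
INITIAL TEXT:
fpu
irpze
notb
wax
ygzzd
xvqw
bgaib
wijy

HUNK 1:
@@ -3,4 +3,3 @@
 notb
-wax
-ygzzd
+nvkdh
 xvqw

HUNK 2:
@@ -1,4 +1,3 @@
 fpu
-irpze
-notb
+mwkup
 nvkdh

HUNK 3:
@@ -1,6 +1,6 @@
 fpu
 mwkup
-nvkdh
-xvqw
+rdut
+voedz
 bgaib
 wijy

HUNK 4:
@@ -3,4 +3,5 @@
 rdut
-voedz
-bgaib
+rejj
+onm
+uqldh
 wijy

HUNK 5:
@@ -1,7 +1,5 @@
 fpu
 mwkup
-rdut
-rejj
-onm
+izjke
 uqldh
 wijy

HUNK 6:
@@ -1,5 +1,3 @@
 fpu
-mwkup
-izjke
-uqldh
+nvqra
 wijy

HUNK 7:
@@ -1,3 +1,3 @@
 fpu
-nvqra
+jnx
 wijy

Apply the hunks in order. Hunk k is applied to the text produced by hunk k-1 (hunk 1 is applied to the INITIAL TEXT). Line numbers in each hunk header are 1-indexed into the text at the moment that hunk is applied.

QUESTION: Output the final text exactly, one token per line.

Answer: fpu
jnx
wijy

Derivation:
Hunk 1: at line 3 remove [wax,ygzzd] add [nvkdh] -> 7 lines: fpu irpze notb nvkdh xvqw bgaib wijy
Hunk 2: at line 1 remove [irpze,notb] add [mwkup] -> 6 lines: fpu mwkup nvkdh xvqw bgaib wijy
Hunk 3: at line 1 remove [nvkdh,xvqw] add [rdut,voedz] -> 6 lines: fpu mwkup rdut voedz bgaib wijy
Hunk 4: at line 3 remove [voedz,bgaib] add [rejj,onm,uqldh] -> 7 lines: fpu mwkup rdut rejj onm uqldh wijy
Hunk 5: at line 1 remove [rdut,rejj,onm] add [izjke] -> 5 lines: fpu mwkup izjke uqldh wijy
Hunk 6: at line 1 remove [mwkup,izjke,uqldh] add [nvqra] -> 3 lines: fpu nvqra wijy
Hunk 7: at line 1 remove [nvqra] add [jnx] -> 3 lines: fpu jnx wijy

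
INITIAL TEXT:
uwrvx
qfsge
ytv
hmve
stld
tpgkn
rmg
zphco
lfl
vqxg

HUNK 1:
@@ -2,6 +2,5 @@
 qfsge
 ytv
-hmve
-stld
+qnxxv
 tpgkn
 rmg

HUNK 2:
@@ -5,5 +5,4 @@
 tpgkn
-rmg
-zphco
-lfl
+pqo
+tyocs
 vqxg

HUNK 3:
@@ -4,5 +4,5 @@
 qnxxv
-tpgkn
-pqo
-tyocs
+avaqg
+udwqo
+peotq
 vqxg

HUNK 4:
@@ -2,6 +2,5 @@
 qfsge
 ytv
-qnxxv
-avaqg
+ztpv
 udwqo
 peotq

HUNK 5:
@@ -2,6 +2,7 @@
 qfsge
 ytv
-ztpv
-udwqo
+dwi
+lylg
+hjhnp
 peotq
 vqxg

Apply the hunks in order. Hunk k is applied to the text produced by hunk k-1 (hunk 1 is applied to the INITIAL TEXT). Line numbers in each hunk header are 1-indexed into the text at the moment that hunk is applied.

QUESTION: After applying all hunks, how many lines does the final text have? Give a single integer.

Hunk 1: at line 2 remove [hmve,stld] add [qnxxv] -> 9 lines: uwrvx qfsge ytv qnxxv tpgkn rmg zphco lfl vqxg
Hunk 2: at line 5 remove [rmg,zphco,lfl] add [pqo,tyocs] -> 8 lines: uwrvx qfsge ytv qnxxv tpgkn pqo tyocs vqxg
Hunk 3: at line 4 remove [tpgkn,pqo,tyocs] add [avaqg,udwqo,peotq] -> 8 lines: uwrvx qfsge ytv qnxxv avaqg udwqo peotq vqxg
Hunk 4: at line 2 remove [qnxxv,avaqg] add [ztpv] -> 7 lines: uwrvx qfsge ytv ztpv udwqo peotq vqxg
Hunk 5: at line 2 remove [ztpv,udwqo] add [dwi,lylg,hjhnp] -> 8 lines: uwrvx qfsge ytv dwi lylg hjhnp peotq vqxg
Final line count: 8

Answer: 8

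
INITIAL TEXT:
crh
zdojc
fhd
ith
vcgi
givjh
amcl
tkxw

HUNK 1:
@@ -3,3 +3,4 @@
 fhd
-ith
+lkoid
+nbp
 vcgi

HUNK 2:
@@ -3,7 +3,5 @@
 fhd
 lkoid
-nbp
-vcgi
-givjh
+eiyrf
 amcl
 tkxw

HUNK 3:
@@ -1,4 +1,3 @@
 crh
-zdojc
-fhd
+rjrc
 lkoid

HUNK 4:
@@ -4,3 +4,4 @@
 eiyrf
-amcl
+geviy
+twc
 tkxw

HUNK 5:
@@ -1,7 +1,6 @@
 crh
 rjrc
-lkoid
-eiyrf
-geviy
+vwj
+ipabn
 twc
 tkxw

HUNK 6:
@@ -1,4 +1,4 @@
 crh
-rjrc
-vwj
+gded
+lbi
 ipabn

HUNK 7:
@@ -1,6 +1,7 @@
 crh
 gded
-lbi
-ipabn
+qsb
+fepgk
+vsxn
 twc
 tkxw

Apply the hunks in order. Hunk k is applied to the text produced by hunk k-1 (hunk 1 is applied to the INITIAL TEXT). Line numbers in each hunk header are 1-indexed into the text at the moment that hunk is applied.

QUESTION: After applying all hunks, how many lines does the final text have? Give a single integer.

Answer: 7

Derivation:
Hunk 1: at line 3 remove [ith] add [lkoid,nbp] -> 9 lines: crh zdojc fhd lkoid nbp vcgi givjh amcl tkxw
Hunk 2: at line 3 remove [nbp,vcgi,givjh] add [eiyrf] -> 7 lines: crh zdojc fhd lkoid eiyrf amcl tkxw
Hunk 3: at line 1 remove [zdojc,fhd] add [rjrc] -> 6 lines: crh rjrc lkoid eiyrf amcl tkxw
Hunk 4: at line 4 remove [amcl] add [geviy,twc] -> 7 lines: crh rjrc lkoid eiyrf geviy twc tkxw
Hunk 5: at line 1 remove [lkoid,eiyrf,geviy] add [vwj,ipabn] -> 6 lines: crh rjrc vwj ipabn twc tkxw
Hunk 6: at line 1 remove [rjrc,vwj] add [gded,lbi] -> 6 lines: crh gded lbi ipabn twc tkxw
Hunk 7: at line 1 remove [lbi,ipabn] add [qsb,fepgk,vsxn] -> 7 lines: crh gded qsb fepgk vsxn twc tkxw
Final line count: 7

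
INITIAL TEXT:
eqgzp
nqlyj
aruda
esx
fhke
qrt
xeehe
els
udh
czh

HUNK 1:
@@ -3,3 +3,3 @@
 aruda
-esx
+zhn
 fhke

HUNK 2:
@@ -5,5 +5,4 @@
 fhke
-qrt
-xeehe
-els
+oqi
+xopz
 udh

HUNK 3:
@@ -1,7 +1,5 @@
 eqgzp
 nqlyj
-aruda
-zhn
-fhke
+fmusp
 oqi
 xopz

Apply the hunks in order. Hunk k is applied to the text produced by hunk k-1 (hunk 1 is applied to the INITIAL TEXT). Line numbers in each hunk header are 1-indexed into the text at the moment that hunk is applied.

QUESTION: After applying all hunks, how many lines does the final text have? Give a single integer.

Answer: 7

Derivation:
Hunk 1: at line 3 remove [esx] add [zhn] -> 10 lines: eqgzp nqlyj aruda zhn fhke qrt xeehe els udh czh
Hunk 2: at line 5 remove [qrt,xeehe,els] add [oqi,xopz] -> 9 lines: eqgzp nqlyj aruda zhn fhke oqi xopz udh czh
Hunk 3: at line 1 remove [aruda,zhn,fhke] add [fmusp] -> 7 lines: eqgzp nqlyj fmusp oqi xopz udh czh
Final line count: 7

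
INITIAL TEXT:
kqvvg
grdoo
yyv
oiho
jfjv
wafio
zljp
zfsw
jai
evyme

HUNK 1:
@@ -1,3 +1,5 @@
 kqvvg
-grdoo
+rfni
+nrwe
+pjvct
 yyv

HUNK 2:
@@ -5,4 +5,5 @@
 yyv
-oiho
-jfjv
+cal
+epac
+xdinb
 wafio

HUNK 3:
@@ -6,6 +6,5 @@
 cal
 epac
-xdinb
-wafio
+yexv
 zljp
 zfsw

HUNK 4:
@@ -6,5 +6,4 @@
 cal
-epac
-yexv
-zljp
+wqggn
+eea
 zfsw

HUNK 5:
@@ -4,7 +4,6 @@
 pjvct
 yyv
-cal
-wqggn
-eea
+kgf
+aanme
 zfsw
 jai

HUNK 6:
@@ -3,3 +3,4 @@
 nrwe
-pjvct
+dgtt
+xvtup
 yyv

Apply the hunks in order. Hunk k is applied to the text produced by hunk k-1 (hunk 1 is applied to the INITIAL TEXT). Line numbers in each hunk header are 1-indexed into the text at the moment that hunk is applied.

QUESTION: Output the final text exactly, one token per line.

Answer: kqvvg
rfni
nrwe
dgtt
xvtup
yyv
kgf
aanme
zfsw
jai
evyme

Derivation:
Hunk 1: at line 1 remove [grdoo] add [rfni,nrwe,pjvct] -> 12 lines: kqvvg rfni nrwe pjvct yyv oiho jfjv wafio zljp zfsw jai evyme
Hunk 2: at line 5 remove [oiho,jfjv] add [cal,epac,xdinb] -> 13 lines: kqvvg rfni nrwe pjvct yyv cal epac xdinb wafio zljp zfsw jai evyme
Hunk 3: at line 6 remove [xdinb,wafio] add [yexv] -> 12 lines: kqvvg rfni nrwe pjvct yyv cal epac yexv zljp zfsw jai evyme
Hunk 4: at line 6 remove [epac,yexv,zljp] add [wqggn,eea] -> 11 lines: kqvvg rfni nrwe pjvct yyv cal wqggn eea zfsw jai evyme
Hunk 5: at line 4 remove [cal,wqggn,eea] add [kgf,aanme] -> 10 lines: kqvvg rfni nrwe pjvct yyv kgf aanme zfsw jai evyme
Hunk 6: at line 3 remove [pjvct] add [dgtt,xvtup] -> 11 lines: kqvvg rfni nrwe dgtt xvtup yyv kgf aanme zfsw jai evyme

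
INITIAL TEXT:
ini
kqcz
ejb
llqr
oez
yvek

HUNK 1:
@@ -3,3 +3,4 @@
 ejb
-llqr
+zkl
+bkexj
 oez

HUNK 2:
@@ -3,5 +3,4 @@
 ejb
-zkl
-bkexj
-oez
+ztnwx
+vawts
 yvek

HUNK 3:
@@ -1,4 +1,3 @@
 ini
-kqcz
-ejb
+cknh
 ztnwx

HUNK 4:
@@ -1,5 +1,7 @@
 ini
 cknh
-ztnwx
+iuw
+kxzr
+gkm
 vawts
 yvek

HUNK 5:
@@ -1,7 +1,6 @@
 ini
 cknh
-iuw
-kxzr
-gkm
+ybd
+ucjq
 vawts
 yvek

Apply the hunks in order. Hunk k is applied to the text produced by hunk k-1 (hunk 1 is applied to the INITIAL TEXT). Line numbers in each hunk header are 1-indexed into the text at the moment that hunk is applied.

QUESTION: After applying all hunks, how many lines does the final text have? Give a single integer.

Hunk 1: at line 3 remove [llqr] add [zkl,bkexj] -> 7 lines: ini kqcz ejb zkl bkexj oez yvek
Hunk 2: at line 3 remove [zkl,bkexj,oez] add [ztnwx,vawts] -> 6 lines: ini kqcz ejb ztnwx vawts yvek
Hunk 3: at line 1 remove [kqcz,ejb] add [cknh] -> 5 lines: ini cknh ztnwx vawts yvek
Hunk 4: at line 1 remove [ztnwx] add [iuw,kxzr,gkm] -> 7 lines: ini cknh iuw kxzr gkm vawts yvek
Hunk 5: at line 1 remove [iuw,kxzr,gkm] add [ybd,ucjq] -> 6 lines: ini cknh ybd ucjq vawts yvek
Final line count: 6

Answer: 6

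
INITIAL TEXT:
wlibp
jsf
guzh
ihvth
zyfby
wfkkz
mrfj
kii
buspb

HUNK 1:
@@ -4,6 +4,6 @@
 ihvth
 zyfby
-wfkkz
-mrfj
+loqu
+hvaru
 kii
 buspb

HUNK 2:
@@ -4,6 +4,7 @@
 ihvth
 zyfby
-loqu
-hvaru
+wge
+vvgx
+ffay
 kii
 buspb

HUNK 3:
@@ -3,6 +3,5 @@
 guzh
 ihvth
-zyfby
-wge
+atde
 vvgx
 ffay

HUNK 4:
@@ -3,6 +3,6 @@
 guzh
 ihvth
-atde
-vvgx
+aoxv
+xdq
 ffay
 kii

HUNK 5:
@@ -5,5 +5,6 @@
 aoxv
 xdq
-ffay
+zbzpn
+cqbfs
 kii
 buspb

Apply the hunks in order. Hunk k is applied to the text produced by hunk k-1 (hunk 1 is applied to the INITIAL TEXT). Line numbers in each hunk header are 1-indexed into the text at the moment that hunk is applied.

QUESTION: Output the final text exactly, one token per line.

Answer: wlibp
jsf
guzh
ihvth
aoxv
xdq
zbzpn
cqbfs
kii
buspb

Derivation:
Hunk 1: at line 4 remove [wfkkz,mrfj] add [loqu,hvaru] -> 9 lines: wlibp jsf guzh ihvth zyfby loqu hvaru kii buspb
Hunk 2: at line 4 remove [loqu,hvaru] add [wge,vvgx,ffay] -> 10 lines: wlibp jsf guzh ihvth zyfby wge vvgx ffay kii buspb
Hunk 3: at line 3 remove [zyfby,wge] add [atde] -> 9 lines: wlibp jsf guzh ihvth atde vvgx ffay kii buspb
Hunk 4: at line 3 remove [atde,vvgx] add [aoxv,xdq] -> 9 lines: wlibp jsf guzh ihvth aoxv xdq ffay kii buspb
Hunk 5: at line 5 remove [ffay] add [zbzpn,cqbfs] -> 10 lines: wlibp jsf guzh ihvth aoxv xdq zbzpn cqbfs kii buspb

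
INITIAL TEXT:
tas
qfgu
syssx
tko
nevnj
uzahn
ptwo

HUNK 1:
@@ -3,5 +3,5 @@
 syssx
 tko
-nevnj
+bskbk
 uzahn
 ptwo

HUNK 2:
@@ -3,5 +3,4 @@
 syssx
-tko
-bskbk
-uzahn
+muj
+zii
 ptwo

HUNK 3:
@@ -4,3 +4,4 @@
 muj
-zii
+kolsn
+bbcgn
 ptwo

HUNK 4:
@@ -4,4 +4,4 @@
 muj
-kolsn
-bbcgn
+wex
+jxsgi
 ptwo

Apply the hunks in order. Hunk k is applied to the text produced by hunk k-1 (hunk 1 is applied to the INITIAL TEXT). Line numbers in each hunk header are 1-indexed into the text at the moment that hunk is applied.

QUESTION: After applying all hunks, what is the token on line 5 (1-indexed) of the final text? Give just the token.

Answer: wex

Derivation:
Hunk 1: at line 3 remove [nevnj] add [bskbk] -> 7 lines: tas qfgu syssx tko bskbk uzahn ptwo
Hunk 2: at line 3 remove [tko,bskbk,uzahn] add [muj,zii] -> 6 lines: tas qfgu syssx muj zii ptwo
Hunk 3: at line 4 remove [zii] add [kolsn,bbcgn] -> 7 lines: tas qfgu syssx muj kolsn bbcgn ptwo
Hunk 4: at line 4 remove [kolsn,bbcgn] add [wex,jxsgi] -> 7 lines: tas qfgu syssx muj wex jxsgi ptwo
Final line 5: wex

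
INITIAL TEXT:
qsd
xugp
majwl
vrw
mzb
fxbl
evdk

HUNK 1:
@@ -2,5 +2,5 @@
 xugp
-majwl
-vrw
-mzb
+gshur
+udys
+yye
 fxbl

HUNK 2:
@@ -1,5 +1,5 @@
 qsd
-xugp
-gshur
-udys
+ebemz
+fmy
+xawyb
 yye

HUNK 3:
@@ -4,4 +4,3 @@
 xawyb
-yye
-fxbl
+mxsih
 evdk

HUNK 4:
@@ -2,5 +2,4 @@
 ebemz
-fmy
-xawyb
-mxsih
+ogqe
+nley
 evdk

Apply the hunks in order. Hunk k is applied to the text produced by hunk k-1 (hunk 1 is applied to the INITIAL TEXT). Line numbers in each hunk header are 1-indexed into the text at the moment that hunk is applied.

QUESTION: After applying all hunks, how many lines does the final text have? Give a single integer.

Answer: 5

Derivation:
Hunk 1: at line 2 remove [majwl,vrw,mzb] add [gshur,udys,yye] -> 7 lines: qsd xugp gshur udys yye fxbl evdk
Hunk 2: at line 1 remove [xugp,gshur,udys] add [ebemz,fmy,xawyb] -> 7 lines: qsd ebemz fmy xawyb yye fxbl evdk
Hunk 3: at line 4 remove [yye,fxbl] add [mxsih] -> 6 lines: qsd ebemz fmy xawyb mxsih evdk
Hunk 4: at line 2 remove [fmy,xawyb,mxsih] add [ogqe,nley] -> 5 lines: qsd ebemz ogqe nley evdk
Final line count: 5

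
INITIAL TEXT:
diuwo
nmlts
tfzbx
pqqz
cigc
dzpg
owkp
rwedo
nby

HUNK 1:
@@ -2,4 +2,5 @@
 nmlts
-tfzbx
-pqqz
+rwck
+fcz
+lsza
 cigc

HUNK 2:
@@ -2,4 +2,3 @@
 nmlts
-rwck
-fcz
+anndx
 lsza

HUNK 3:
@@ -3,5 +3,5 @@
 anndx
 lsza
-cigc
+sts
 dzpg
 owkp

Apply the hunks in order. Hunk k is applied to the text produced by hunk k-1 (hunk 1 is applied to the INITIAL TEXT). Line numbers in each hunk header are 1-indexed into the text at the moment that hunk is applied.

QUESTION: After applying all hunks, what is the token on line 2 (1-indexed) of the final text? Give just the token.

Answer: nmlts

Derivation:
Hunk 1: at line 2 remove [tfzbx,pqqz] add [rwck,fcz,lsza] -> 10 lines: diuwo nmlts rwck fcz lsza cigc dzpg owkp rwedo nby
Hunk 2: at line 2 remove [rwck,fcz] add [anndx] -> 9 lines: diuwo nmlts anndx lsza cigc dzpg owkp rwedo nby
Hunk 3: at line 3 remove [cigc] add [sts] -> 9 lines: diuwo nmlts anndx lsza sts dzpg owkp rwedo nby
Final line 2: nmlts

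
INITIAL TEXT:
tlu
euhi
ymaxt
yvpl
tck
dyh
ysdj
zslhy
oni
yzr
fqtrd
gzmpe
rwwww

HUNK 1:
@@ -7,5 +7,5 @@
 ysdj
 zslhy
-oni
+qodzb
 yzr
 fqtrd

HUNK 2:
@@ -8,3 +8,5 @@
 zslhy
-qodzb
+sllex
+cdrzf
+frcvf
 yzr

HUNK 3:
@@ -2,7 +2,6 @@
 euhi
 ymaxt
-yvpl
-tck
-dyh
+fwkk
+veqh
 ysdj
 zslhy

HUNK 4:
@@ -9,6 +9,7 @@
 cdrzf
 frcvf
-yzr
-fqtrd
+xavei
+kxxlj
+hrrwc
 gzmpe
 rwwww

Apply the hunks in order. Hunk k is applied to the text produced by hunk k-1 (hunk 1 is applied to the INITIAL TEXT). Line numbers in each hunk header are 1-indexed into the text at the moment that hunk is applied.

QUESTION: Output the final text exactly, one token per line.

Answer: tlu
euhi
ymaxt
fwkk
veqh
ysdj
zslhy
sllex
cdrzf
frcvf
xavei
kxxlj
hrrwc
gzmpe
rwwww

Derivation:
Hunk 1: at line 7 remove [oni] add [qodzb] -> 13 lines: tlu euhi ymaxt yvpl tck dyh ysdj zslhy qodzb yzr fqtrd gzmpe rwwww
Hunk 2: at line 8 remove [qodzb] add [sllex,cdrzf,frcvf] -> 15 lines: tlu euhi ymaxt yvpl tck dyh ysdj zslhy sllex cdrzf frcvf yzr fqtrd gzmpe rwwww
Hunk 3: at line 2 remove [yvpl,tck,dyh] add [fwkk,veqh] -> 14 lines: tlu euhi ymaxt fwkk veqh ysdj zslhy sllex cdrzf frcvf yzr fqtrd gzmpe rwwww
Hunk 4: at line 9 remove [yzr,fqtrd] add [xavei,kxxlj,hrrwc] -> 15 lines: tlu euhi ymaxt fwkk veqh ysdj zslhy sllex cdrzf frcvf xavei kxxlj hrrwc gzmpe rwwww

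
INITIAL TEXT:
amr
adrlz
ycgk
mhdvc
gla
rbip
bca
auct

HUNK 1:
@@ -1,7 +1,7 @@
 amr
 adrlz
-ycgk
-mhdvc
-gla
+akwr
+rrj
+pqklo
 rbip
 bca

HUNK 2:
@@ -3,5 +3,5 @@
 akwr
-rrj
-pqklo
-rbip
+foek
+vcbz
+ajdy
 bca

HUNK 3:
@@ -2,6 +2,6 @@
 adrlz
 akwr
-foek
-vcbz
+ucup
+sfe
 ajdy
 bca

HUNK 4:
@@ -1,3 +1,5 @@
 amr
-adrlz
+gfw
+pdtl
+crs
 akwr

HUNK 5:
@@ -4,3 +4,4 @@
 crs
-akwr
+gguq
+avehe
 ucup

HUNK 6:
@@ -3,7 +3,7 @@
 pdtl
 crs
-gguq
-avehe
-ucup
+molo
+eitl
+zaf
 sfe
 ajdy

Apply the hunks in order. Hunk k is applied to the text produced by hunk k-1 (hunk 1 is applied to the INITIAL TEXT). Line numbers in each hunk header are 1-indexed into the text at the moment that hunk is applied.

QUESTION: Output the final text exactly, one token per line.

Hunk 1: at line 1 remove [ycgk,mhdvc,gla] add [akwr,rrj,pqklo] -> 8 lines: amr adrlz akwr rrj pqklo rbip bca auct
Hunk 2: at line 3 remove [rrj,pqklo,rbip] add [foek,vcbz,ajdy] -> 8 lines: amr adrlz akwr foek vcbz ajdy bca auct
Hunk 3: at line 2 remove [foek,vcbz] add [ucup,sfe] -> 8 lines: amr adrlz akwr ucup sfe ajdy bca auct
Hunk 4: at line 1 remove [adrlz] add [gfw,pdtl,crs] -> 10 lines: amr gfw pdtl crs akwr ucup sfe ajdy bca auct
Hunk 5: at line 4 remove [akwr] add [gguq,avehe] -> 11 lines: amr gfw pdtl crs gguq avehe ucup sfe ajdy bca auct
Hunk 6: at line 3 remove [gguq,avehe,ucup] add [molo,eitl,zaf] -> 11 lines: amr gfw pdtl crs molo eitl zaf sfe ajdy bca auct

Answer: amr
gfw
pdtl
crs
molo
eitl
zaf
sfe
ajdy
bca
auct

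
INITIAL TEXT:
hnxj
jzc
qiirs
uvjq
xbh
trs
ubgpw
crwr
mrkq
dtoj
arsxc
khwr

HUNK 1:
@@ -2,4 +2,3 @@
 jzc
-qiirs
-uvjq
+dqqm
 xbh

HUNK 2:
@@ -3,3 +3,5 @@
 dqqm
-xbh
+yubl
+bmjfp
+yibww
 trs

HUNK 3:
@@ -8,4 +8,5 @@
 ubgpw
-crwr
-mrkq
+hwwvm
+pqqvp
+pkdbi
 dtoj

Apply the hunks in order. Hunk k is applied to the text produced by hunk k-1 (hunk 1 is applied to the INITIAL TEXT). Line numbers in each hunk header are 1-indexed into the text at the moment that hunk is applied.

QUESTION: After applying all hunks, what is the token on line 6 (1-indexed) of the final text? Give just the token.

Answer: yibww

Derivation:
Hunk 1: at line 2 remove [qiirs,uvjq] add [dqqm] -> 11 lines: hnxj jzc dqqm xbh trs ubgpw crwr mrkq dtoj arsxc khwr
Hunk 2: at line 3 remove [xbh] add [yubl,bmjfp,yibww] -> 13 lines: hnxj jzc dqqm yubl bmjfp yibww trs ubgpw crwr mrkq dtoj arsxc khwr
Hunk 3: at line 8 remove [crwr,mrkq] add [hwwvm,pqqvp,pkdbi] -> 14 lines: hnxj jzc dqqm yubl bmjfp yibww trs ubgpw hwwvm pqqvp pkdbi dtoj arsxc khwr
Final line 6: yibww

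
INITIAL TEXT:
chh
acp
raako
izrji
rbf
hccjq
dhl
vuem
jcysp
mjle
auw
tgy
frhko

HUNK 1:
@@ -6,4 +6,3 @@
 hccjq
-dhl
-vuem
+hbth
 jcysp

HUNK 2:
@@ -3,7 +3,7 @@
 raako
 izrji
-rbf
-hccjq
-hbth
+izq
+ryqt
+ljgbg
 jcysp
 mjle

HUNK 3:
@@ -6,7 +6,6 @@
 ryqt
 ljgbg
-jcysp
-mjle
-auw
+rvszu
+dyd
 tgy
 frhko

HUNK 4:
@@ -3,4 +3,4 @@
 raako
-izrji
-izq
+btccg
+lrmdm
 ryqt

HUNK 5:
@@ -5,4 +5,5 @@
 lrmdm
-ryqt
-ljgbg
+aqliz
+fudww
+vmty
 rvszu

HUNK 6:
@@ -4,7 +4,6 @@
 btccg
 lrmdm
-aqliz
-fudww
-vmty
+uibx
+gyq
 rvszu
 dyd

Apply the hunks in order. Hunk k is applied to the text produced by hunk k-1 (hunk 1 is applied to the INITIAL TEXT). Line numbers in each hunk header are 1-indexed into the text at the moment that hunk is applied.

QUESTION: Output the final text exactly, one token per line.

Answer: chh
acp
raako
btccg
lrmdm
uibx
gyq
rvszu
dyd
tgy
frhko

Derivation:
Hunk 1: at line 6 remove [dhl,vuem] add [hbth] -> 12 lines: chh acp raako izrji rbf hccjq hbth jcysp mjle auw tgy frhko
Hunk 2: at line 3 remove [rbf,hccjq,hbth] add [izq,ryqt,ljgbg] -> 12 lines: chh acp raako izrji izq ryqt ljgbg jcysp mjle auw tgy frhko
Hunk 3: at line 6 remove [jcysp,mjle,auw] add [rvszu,dyd] -> 11 lines: chh acp raako izrji izq ryqt ljgbg rvszu dyd tgy frhko
Hunk 4: at line 3 remove [izrji,izq] add [btccg,lrmdm] -> 11 lines: chh acp raako btccg lrmdm ryqt ljgbg rvszu dyd tgy frhko
Hunk 5: at line 5 remove [ryqt,ljgbg] add [aqliz,fudww,vmty] -> 12 lines: chh acp raako btccg lrmdm aqliz fudww vmty rvszu dyd tgy frhko
Hunk 6: at line 4 remove [aqliz,fudww,vmty] add [uibx,gyq] -> 11 lines: chh acp raako btccg lrmdm uibx gyq rvszu dyd tgy frhko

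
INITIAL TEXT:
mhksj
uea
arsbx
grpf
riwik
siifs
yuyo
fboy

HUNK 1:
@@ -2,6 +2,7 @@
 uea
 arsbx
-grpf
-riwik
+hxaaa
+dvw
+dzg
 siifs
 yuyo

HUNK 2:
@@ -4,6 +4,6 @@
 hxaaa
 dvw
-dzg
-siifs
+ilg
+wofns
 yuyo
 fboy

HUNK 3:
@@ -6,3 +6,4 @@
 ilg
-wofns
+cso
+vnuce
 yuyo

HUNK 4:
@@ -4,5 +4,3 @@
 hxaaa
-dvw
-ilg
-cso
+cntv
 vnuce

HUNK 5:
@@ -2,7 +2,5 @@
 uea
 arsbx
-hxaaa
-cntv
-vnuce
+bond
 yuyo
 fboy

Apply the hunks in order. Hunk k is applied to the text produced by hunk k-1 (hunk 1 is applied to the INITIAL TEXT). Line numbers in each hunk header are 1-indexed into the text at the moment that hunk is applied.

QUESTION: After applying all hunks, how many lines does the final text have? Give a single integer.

Answer: 6

Derivation:
Hunk 1: at line 2 remove [grpf,riwik] add [hxaaa,dvw,dzg] -> 9 lines: mhksj uea arsbx hxaaa dvw dzg siifs yuyo fboy
Hunk 2: at line 4 remove [dzg,siifs] add [ilg,wofns] -> 9 lines: mhksj uea arsbx hxaaa dvw ilg wofns yuyo fboy
Hunk 3: at line 6 remove [wofns] add [cso,vnuce] -> 10 lines: mhksj uea arsbx hxaaa dvw ilg cso vnuce yuyo fboy
Hunk 4: at line 4 remove [dvw,ilg,cso] add [cntv] -> 8 lines: mhksj uea arsbx hxaaa cntv vnuce yuyo fboy
Hunk 5: at line 2 remove [hxaaa,cntv,vnuce] add [bond] -> 6 lines: mhksj uea arsbx bond yuyo fboy
Final line count: 6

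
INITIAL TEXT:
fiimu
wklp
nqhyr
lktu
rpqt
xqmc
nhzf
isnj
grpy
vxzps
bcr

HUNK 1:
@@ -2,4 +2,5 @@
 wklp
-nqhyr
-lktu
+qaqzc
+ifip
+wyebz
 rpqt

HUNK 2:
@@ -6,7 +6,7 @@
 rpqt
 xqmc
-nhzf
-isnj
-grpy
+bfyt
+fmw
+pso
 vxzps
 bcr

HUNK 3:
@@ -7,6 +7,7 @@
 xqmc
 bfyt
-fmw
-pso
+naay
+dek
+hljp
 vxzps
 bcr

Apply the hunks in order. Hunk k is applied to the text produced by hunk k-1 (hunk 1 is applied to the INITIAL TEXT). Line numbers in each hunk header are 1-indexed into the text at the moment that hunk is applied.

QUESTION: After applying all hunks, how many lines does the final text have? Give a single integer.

Answer: 13

Derivation:
Hunk 1: at line 2 remove [nqhyr,lktu] add [qaqzc,ifip,wyebz] -> 12 lines: fiimu wklp qaqzc ifip wyebz rpqt xqmc nhzf isnj grpy vxzps bcr
Hunk 2: at line 6 remove [nhzf,isnj,grpy] add [bfyt,fmw,pso] -> 12 lines: fiimu wklp qaqzc ifip wyebz rpqt xqmc bfyt fmw pso vxzps bcr
Hunk 3: at line 7 remove [fmw,pso] add [naay,dek,hljp] -> 13 lines: fiimu wklp qaqzc ifip wyebz rpqt xqmc bfyt naay dek hljp vxzps bcr
Final line count: 13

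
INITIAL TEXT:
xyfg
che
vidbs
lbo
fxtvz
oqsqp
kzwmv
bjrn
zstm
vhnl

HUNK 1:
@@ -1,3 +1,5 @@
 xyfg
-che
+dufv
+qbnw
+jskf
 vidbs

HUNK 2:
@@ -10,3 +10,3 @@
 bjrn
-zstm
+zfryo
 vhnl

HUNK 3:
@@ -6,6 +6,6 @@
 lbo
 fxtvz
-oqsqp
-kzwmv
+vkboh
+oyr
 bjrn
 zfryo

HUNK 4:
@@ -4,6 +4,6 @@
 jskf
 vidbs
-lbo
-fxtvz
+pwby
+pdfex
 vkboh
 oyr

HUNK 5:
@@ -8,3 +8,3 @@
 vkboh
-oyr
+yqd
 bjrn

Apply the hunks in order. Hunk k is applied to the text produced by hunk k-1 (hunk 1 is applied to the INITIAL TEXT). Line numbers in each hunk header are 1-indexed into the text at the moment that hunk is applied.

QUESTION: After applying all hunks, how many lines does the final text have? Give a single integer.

Hunk 1: at line 1 remove [che] add [dufv,qbnw,jskf] -> 12 lines: xyfg dufv qbnw jskf vidbs lbo fxtvz oqsqp kzwmv bjrn zstm vhnl
Hunk 2: at line 10 remove [zstm] add [zfryo] -> 12 lines: xyfg dufv qbnw jskf vidbs lbo fxtvz oqsqp kzwmv bjrn zfryo vhnl
Hunk 3: at line 6 remove [oqsqp,kzwmv] add [vkboh,oyr] -> 12 lines: xyfg dufv qbnw jskf vidbs lbo fxtvz vkboh oyr bjrn zfryo vhnl
Hunk 4: at line 4 remove [lbo,fxtvz] add [pwby,pdfex] -> 12 lines: xyfg dufv qbnw jskf vidbs pwby pdfex vkboh oyr bjrn zfryo vhnl
Hunk 5: at line 8 remove [oyr] add [yqd] -> 12 lines: xyfg dufv qbnw jskf vidbs pwby pdfex vkboh yqd bjrn zfryo vhnl
Final line count: 12

Answer: 12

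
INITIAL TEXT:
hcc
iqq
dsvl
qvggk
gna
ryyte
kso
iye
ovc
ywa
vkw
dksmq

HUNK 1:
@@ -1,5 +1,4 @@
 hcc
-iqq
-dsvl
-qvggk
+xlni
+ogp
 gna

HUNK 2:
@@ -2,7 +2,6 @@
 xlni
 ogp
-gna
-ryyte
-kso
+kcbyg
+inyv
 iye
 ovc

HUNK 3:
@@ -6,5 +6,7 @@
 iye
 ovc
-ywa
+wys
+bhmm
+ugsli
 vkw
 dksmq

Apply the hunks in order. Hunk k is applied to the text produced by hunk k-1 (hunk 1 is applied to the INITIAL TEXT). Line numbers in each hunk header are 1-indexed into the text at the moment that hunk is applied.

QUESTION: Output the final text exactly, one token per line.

Answer: hcc
xlni
ogp
kcbyg
inyv
iye
ovc
wys
bhmm
ugsli
vkw
dksmq

Derivation:
Hunk 1: at line 1 remove [iqq,dsvl,qvggk] add [xlni,ogp] -> 11 lines: hcc xlni ogp gna ryyte kso iye ovc ywa vkw dksmq
Hunk 2: at line 2 remove [gna,ryyte,kso] add [kcbyg,inyv] -> 10 lines: hcc xlni ogp kcbyg inyv iye ovc ywa vkw dksmq
Hunk 3: at line 6 remove [ywa] add [wys,bhmm,ugsli] -> 12 lines: hcc xlni ogp kcbyg inyv iye ovc wys bhmm ugsli vkw dksmq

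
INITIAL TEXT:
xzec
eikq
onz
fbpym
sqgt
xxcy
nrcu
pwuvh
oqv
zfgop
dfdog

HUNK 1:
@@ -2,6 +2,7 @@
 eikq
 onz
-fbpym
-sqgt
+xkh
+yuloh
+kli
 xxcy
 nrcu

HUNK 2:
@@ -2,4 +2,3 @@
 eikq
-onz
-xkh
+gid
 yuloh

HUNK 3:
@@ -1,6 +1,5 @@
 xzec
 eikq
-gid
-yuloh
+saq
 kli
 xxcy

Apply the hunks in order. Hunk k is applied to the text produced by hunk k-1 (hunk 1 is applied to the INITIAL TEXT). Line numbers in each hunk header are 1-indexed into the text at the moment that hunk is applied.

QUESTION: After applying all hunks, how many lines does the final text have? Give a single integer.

Hunk 1: at line 2 remove [fbpym,sqgt] add [xkh,yuloh,kli] -> 12 lines: xzec eikq onz xkh yuloh kli xxcy nrcu pwuvh oqv zfgop dfdog
Hunk 2: at line 2 remove [onz,xkh] add [gid] -> 11 lines: xzec eikq gid yuloh kli xxcy nrcu pwuvh oqv zfgop dfdog
Hunk 3: at line 1 remove [gid,yuloh] add [saq] -> 10 lines: xzec eikq saq kli xxcy nrcu pwuvh oqv zfgop dfdog
Final line count: 10

Answer: 10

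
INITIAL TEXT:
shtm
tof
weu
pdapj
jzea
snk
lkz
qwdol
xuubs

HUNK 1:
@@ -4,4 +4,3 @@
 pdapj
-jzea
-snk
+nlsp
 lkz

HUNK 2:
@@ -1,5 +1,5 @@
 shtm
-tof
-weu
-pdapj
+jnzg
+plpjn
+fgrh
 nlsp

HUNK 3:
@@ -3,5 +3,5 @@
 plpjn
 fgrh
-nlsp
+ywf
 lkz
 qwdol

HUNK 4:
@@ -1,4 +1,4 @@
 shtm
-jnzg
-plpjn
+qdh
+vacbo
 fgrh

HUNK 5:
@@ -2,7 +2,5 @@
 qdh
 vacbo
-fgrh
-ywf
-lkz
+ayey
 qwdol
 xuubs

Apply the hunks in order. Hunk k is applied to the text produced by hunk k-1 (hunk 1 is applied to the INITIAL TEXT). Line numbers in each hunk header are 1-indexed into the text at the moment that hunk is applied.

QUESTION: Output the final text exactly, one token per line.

Hunk 1: at line 4 remove [jzea,snk] add [nlsp] -> 8 lines: shtm tof weu pdapj nlsp lkz qwdol xuubs
Hunk 2: at line 1 remove [tof,weu,pdapj] add [jnzg,plpjn,fgrh] -> 8 lines: shtm jnzg plpjn fgrh nlsp lkz qwdol xuubs
Hunk 3: at line 3 remove [nlsp] add [ywf] -> 8 lines: shtm jnzg plpjn fgrh ywf lkz qwdol xuubs
Hunk 4: at line 1 remove [jnzg,plpjn] add [qdh,vacbo] -> 8 lines: shtm qdh vacbo fgrh ywf lkz qwdol xuubs
Hunk 5: at line 2 remove [fgrh,ywf,lkz] add [ayey] -> 6 lines: shtm qdh vacbo ayey qwdol xuubs

Answer: shtm
qdh
vacbo
ayey
qwdol
xuubs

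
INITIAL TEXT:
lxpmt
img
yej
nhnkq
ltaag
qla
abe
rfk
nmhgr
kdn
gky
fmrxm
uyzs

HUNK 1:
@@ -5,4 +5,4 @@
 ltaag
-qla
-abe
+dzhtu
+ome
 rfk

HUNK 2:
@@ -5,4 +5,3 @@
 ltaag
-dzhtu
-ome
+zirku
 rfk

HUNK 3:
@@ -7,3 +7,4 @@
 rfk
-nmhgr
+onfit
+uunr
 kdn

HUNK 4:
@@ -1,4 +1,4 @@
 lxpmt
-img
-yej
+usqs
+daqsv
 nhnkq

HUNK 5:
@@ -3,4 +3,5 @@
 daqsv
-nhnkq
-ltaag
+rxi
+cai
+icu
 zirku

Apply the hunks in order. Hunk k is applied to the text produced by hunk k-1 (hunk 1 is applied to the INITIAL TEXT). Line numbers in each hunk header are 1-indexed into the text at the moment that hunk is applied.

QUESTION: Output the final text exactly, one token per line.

Answer: lxpmt
usqs
daqsv
rxi
cai
icu
zirku
rfk
onfit
uunr
kdn
gky
fmrxm
uyzs

Derivation:
Hunk 1: at line 5 remove [qla,abe] add [dzhtu,ome] -> 13 lines: lxpmt img yej nhnkq ltaag dzhtu ome rfk nmhgr kdn gky fmrxm uyzs
Hunk 2: at line 5 remove [dzhtu,ome] add [zirku] -> 12 lines: lxpmt img yej nhnkq ltaag zirku rfk nmhgr kdn gky fmrxm uyzs
Hunk 3: at line 7 remove [nmhgr] add [onfit,uunr] -> 13 lines: lxpmt img yej nhnkq ltaag zirku rfk onfit uunr kdn gky fmrxm uyzs
Hunk 4: at line 1 remove [img,yej] add [usqs,daqsv] -> 13 lines: lxpmt usqs daqsv nhnkq ltaag zirku rfk onfit uunr kdn gky fmrxm uyzs
Hunk 5: at line 3 remove [nhnkq,ltaag] add [rxi,cai,icu] -> 14 lines: lxpmt usqs daqsv rxi cai icu zirku rfk onfit uunr kdn gky fmrxm uyzs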